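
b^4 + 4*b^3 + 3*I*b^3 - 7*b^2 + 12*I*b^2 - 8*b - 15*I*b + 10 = (b - 1)*(b + 5)*(b + I)*(b + 2*I)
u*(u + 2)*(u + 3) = u^3 + 5*u^2 + 6*u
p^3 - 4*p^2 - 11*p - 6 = (p - 6)*(p + 1)^2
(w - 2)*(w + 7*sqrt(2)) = w^2 - 2*w + 7*sqrt(2)*w - 14*sqrt(2)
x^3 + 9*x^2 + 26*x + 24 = (x + 2)*(x + 3)*(x + 4)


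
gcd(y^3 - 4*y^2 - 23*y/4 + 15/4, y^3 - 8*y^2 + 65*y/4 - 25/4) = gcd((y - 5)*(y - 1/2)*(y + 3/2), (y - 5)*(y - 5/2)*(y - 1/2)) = y^2 - 11*y/2 + 5/2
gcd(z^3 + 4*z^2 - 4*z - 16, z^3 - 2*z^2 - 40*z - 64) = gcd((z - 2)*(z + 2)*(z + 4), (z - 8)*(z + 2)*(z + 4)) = z^2 + 6*z + 8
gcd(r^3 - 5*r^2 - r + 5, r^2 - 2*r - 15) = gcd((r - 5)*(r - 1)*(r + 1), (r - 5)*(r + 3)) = r - 5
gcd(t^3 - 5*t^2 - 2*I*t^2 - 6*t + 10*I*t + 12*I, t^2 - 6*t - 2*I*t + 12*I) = t^2 + t*(-6 - 2*I) + 12*I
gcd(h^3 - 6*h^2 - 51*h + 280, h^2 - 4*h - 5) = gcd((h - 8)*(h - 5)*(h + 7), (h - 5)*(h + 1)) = h - 5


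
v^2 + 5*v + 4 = (v + 1)*(v + 4)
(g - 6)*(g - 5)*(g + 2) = g^3 - 9*g^2 + 8*g + 60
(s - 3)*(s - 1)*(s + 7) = s^3 + 3*s^2 - 25*s + 21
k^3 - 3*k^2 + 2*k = k*(k - 2)*(k - 1)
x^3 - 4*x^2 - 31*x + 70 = (x - 7)*(x - 2)*(x + 5)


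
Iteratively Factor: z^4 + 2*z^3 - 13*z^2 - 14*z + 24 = (z - 3)*(z^3 + 5*z^2 + 2*z - 8) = (z - 3)*(z + 2)*(z^2 + 3*z - 4) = (z - 3)*(z - 1)*(z + 2)*(z + 4)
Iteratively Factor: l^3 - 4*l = (l - 2)*(l^2 + 2*l) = l*(l - 2)*(l + 2)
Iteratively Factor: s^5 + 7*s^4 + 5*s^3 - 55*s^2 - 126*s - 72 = (s + 1)*(s^4 + 6*s^3 - s^2 - 54*s - 72) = (s + 1)*(s + 3)*(s^3 + 3*s^2 - 10*s - 24) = (s + 1)*(s + 3)*(s + 4)*(s^2 - s - 6) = (s - 3)*(s + 1)*(s + 3)*(s + 4)*(s + 2)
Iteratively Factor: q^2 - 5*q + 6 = (q - 3)*(q - 2)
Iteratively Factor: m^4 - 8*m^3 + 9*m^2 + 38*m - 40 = (m - 5)*(m^3 - 3*m^2 - 6*m + 8) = (m - 5)*(m - 4)*(m^2 + m - 2) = (m - 5)*(m - 4)*(m + 2)*(m - 1)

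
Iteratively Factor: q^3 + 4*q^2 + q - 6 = (q - 1)*(q^2 + 5*q + 6) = (q - 1)*(q + 3)*(q + 2)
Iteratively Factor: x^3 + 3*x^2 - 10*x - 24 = (x - 3)*(x^2 + 6*x + 8) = (x - 3)*(x + 2)*(x + 4)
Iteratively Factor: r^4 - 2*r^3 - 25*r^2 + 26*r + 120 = (r - 5)*(r^3 + 3*r^2 - 10*r - 24) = (r - 5)*(r + 4)*(r^2 - r - 6) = (r - 5)*(r - 3)*(r + 4)*(r + 2)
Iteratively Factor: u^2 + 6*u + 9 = (u + 3)*(u + 3)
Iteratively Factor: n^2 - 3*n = (n - 3)*(n)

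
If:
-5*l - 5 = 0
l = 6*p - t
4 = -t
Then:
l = -1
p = -5/6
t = -4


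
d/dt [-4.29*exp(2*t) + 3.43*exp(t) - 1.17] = (3.43 - 8.58*exp(t))*exp(t)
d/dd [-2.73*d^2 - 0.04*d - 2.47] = -5.46*d - 0.04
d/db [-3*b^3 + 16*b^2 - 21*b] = -9*b^2 + 32*b - 21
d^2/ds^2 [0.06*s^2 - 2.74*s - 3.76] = 0.120000000000000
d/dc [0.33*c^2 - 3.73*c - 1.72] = 0.66*c - 3.73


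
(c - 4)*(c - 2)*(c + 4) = c^3 - 2*c^2 - 16*c + 32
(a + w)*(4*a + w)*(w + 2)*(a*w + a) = 4*a^3*w^2 + 12*a^3*w + 8*a^3 + 5*a^2*w^3 + 15*a^2*w^2 + 10*a^2*w + a*w^4 + 3*a*w^3 + 2*a*w^2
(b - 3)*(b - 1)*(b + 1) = b^3 - 3*b^2 - b + 3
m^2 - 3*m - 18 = (m - 6)*(m + 3)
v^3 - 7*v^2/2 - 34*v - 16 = (v - 8)*(v + 1/2)*(v + 4)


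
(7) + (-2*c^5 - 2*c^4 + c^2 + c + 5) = -2*c^5 - 2*c^4 + c^2 + c + 12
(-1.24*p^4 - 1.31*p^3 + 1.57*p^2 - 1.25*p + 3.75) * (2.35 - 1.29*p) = 1.5996*p^5 - 1.2241*p^4 - 5.1038*p^3 + 5.302*p^2 - 7.775*p + 8.8125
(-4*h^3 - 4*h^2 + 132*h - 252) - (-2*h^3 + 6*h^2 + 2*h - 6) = -2*h^3 - 10*h^2 + 130*h - 246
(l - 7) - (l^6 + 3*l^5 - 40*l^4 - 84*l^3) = -l^6 - 3*l^5 + 40*l^4 + 84*l^3 + l - 7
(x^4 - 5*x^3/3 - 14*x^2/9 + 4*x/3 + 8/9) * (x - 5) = x^5 - 20*x^4/3 + 61*x^3/9 + 82*x^2/9 - 52*x/9 - 40/9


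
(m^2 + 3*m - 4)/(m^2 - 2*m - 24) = (m - 1)/(m - 6)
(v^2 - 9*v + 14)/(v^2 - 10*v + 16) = (v - 7)/(v - 8)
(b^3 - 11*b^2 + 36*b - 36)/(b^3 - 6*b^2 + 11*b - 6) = (b - 6)/(b - 1)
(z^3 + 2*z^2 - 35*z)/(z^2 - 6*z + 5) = z*(z + 7)/(z - 1)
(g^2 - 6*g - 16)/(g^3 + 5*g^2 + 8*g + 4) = (g - 8)/(g^2 + 3*g + 2)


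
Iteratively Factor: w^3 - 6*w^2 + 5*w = (w - 5)*(w^2 - w) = (w - 5)*(w - 1)*(w)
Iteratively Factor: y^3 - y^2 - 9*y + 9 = (y - 1)*(y^2 - 9) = (y - 3)*(y - 1)*(y + 3)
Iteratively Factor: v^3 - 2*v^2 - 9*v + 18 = (v - 2)*(v^2 - 9) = (v - 2)*(v + 3)*(v - 3)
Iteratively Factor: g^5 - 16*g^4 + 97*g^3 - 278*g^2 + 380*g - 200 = (g - 2)*(g^4 - 14*g^3 + 69*g^2 - 140*g + 100) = (g - 2)^2*(g^3 - 12*g^2 + 45*g - 50) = (g - 5)*(g - 2)^2*(g^2 - 7*g + 10) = (g - 5)^2*(g - 2)^2*(g - 2)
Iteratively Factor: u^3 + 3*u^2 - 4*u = (u)*(u^2 + 3*u - 4) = u*(u - 1)*(u + 4)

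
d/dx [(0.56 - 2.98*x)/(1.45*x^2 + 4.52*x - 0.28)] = (4.321*x^2 - 1.624*x - 1.6968)/(2.1025*x^4 + 13.108*x^3 + 19.6184*x^2 - 2.5312*x + 0.0784)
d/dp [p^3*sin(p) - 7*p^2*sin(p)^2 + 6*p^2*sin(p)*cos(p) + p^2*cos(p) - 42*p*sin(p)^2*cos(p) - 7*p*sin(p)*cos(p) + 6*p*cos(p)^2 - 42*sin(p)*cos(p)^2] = p^3*cos(p) + 2*p^2*sin(p) - 7*p^2*sin(2*p) + 6*p^2*cos(2*p) + 21*p*sin(p)/2 - 63*p*sin(3*p)/2 + 2*p*cos(p) - 7*p - 7*sin(2*p)/2 - 21*cos(p) + 3*cos(2*p) - 21*cos(3*p) + 3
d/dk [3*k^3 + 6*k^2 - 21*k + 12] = 9*k^2 + 12*k - 21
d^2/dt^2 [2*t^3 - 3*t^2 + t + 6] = 12*t - 6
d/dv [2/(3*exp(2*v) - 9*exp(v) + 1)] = (18 - 12*exp(v))*exp(v)/(3*exp(2*v) - 9*exp(v) + 1)^2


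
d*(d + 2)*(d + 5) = d^3 + 7*d^2 + 10*d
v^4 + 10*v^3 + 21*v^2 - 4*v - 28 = (v - 1)*(v + 2)^2*(v + 7)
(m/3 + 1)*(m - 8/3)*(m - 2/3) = m^3/3 - m^2/9 - 74*m/27 + 16/9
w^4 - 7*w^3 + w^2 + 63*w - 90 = (w - 5)*(w - 3)*(w - 2)*(w + 3)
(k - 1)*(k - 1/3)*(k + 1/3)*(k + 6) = k^4 + 5*k^3 - 55*k^2/9 - 5*k/9 + 2/3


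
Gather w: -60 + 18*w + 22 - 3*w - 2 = 15*w - 40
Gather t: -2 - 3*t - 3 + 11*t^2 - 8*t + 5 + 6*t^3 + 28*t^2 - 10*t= 6*t^3 + 39*t^2 - 21*t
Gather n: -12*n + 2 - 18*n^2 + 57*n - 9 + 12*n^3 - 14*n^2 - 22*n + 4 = 12*n^3 - 32*n^2 + 23*n - 3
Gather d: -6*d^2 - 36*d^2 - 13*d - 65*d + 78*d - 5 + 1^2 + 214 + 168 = 378 - 42*d^2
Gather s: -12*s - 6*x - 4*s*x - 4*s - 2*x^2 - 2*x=s*(-4*x - 16) - 2*x^2 - 8*x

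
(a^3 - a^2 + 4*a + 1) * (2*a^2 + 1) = 2*a^5 - 2*a^4 + 9*a^3 + a^2 + 4*a + 1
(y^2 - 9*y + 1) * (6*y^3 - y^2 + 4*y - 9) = 6*y^5 - 55*y^4 + 19*y^3 - 46*y^2 + 85*y - 9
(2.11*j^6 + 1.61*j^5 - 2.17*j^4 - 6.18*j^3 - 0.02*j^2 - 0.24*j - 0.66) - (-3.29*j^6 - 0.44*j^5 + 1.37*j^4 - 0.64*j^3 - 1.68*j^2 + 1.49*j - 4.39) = 5.4*j^6 + 2.05*j^5 - 3.54*j^4 - 5.54*j^3 + 1.66*j^2 - 1.73*j + 3.73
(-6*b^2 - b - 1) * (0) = 0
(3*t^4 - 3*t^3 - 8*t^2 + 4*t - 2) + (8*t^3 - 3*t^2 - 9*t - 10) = 3*t^4 + 5*t^3 - 11*t^2 - 5*t - 12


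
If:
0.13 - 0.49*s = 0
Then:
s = 0.27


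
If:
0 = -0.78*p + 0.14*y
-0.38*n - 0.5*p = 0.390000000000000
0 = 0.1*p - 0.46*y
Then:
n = -1.03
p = 0.00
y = 0.00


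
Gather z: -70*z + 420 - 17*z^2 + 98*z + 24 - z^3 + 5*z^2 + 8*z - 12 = -z^3 - 12*z^2 + 36*z + 432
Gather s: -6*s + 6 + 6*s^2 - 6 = 6*s^2 - 6*s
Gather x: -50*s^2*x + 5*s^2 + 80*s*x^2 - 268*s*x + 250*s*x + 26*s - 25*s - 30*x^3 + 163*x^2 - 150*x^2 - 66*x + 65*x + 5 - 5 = 5*s^2 + s - 30*x^3 + x^2*(80*s + 13) + x*(-50*s^2 - 18*s - 1)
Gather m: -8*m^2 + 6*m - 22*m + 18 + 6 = -8*m^2 - 16*m + 24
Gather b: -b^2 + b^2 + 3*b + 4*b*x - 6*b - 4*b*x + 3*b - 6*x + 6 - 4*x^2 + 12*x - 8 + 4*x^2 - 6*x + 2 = 0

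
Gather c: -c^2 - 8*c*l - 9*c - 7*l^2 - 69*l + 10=-c^2 + c*(-8*l - 9) - 7*l^2 - 69*l + 10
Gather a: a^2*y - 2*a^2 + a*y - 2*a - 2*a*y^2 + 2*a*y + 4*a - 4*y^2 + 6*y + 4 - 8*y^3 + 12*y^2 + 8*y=a^2*(y - 2) + a*(-2*y^2 + 3*y + 2) - 8*y^3 + 8*y^2 + 14*y + 4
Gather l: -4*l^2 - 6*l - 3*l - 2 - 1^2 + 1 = -4*l^2 - 9*l - 2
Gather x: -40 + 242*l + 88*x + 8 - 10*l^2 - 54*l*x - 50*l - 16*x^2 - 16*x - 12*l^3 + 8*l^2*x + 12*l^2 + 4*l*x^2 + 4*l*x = -12*l^3 + 2*l^2 + 192*l + x^2*(4*l - 16) + x*(8*l^2 - 50*l + 72) - 32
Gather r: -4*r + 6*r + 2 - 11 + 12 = 2*r + 3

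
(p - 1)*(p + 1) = p^2 - 1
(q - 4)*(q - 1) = q^2 - 5*q + 4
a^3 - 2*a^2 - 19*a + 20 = (a - 5)*(a - 1)*(a + 4)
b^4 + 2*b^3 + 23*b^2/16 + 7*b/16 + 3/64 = (b + 1/4)*(b + 1/2)^2*(b + 3/4)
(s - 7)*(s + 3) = s^2 - 4*s - 21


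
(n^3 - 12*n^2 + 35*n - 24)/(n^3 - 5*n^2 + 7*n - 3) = (n - 8)/(n - 1)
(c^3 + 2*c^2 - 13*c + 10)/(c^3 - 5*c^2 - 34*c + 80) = (c - 1)/(c - 8)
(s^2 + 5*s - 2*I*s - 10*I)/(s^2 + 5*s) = (s - 2*I)/s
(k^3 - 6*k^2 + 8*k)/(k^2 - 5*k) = (k^2 - 6*k + 8)/(k - 5)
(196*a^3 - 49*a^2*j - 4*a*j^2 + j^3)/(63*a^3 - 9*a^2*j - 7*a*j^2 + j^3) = (28*a^2 - 3*a*j - j^2)/(9*a^2 - j^2)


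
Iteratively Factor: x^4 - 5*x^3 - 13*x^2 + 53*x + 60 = (x + 1)*(x^3 - 6*x^2 - 7*x + 60) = (x - 4)*(x + 1)*(x^2 - 2*x - 15) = (x - 4)*(x + 1)*(x + 3)*(x - 5)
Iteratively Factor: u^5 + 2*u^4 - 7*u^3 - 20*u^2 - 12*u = (u - 3)*(u^4 + 5*u^3 + 8*u^2 + 4*u) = u*(u - 3)*(u^3 + 5*u^2 + 8*u + 4) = u*(u - 3)*(u + 1)*(u^2 + 4*u + 4) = u*(u - 3)*(u + 1)*(u + 2)*(u + 2)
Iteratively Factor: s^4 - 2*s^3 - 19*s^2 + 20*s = (s + 4)*(s^3 - 6*s^2 + 5*s) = s*(s + 4)*(s^2 - 6*s + 5) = s*(s - 5)*(s + 4)*(s - 1)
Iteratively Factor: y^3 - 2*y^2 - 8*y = (y - 4)*(y^2 + 2*y) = y*(y - 4)*(y + 2)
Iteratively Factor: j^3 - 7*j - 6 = (j + 1)*(j^2 - j - 6) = (j - 3)*(j + 1)*(j + 2)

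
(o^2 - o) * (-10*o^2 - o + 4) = -10*o^4 + 9*o^3 + 5*o^2 - 4*o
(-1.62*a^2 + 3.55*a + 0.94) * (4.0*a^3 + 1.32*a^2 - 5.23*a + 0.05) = -6.48*a^5 + 12.0616*a^4 + 16.9186*a^3 - 17.4067*a^2 - 4.7387*a + 0.047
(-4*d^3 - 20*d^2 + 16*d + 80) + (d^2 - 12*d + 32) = -4*d^3 - 19*d^2 + 4*d + 112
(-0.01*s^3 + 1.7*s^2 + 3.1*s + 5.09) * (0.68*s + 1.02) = -0.0068*s^4 + 1.1458*s^3 + 3.842*s^2 + 6.6232*s + 5.1918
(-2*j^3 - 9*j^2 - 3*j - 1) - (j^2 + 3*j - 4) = -2*j^3 - 10*j^2 - 6*j + 3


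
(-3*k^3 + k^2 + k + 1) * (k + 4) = -3*k^4 - 11*k^3 + 5*k^2 + 5*k + 4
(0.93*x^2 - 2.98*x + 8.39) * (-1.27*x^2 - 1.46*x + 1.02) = -1.1811*x^4 + 2.4268*x^3 - 5.3559*x^2 - 15.289*x + 8.5578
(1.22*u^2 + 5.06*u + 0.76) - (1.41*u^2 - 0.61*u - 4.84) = -0.19*u^2 + 5.67*u + 5.6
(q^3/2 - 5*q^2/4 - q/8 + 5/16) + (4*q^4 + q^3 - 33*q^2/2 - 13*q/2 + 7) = 4*q^4 + 3*q^3/2 - 71*q^2/4 - 53*q/8 + 117/16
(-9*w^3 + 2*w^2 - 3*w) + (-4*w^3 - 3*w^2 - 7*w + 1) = -13*w^3 - w^2 - 10*w + 1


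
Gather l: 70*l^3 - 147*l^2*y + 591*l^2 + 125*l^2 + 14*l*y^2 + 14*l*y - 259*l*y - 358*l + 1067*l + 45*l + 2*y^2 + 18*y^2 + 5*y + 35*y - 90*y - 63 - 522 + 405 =70*l^3 + l^2*(716 - 147*y) + l*(14*y^2 - 245*y + 754) + 20*y^2 - 50*y - 180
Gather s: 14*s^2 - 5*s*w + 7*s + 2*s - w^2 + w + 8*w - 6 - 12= 14*s^2 + s*(9 - 5*w) - w^2 + 9*w - 18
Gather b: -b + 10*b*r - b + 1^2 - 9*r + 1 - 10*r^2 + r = b*(10*r - 2) - 10*r^2 - 8*r + 2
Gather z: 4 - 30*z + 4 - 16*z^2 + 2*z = -16*z^2 - 28*z + 8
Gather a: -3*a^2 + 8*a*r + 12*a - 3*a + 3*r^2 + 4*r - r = -3*a^2 + a*(8*r + 9) + 3*r^2 + 3*r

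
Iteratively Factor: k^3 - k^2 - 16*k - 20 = (k + 2)*(k^2 - 3*k - 10) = (k - 5)*(k + 2)*(k + 2)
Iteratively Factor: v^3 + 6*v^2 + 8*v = (v + 2)*(v^2 + 4*v) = v*(v + 2)*(v + 4)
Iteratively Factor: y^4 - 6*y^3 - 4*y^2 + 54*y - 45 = (y - 1)*(y^3 - 5*y^2 - 9*y + 45) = (y - 3)*(y - 1)*(y^2 - 2*y - 15) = (y - 5)*(y - 3)*(y - 1)*(y + 3)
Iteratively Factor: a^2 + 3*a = (a + 3)*(a)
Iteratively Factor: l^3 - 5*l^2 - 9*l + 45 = (l + 3)*(l^2 - 8*l + 15) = (l - 3)*(l + 3)*(l - 5)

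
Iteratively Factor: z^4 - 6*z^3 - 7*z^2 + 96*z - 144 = (z - 4)*(z^3 - 2*z^2 - 15*z + 36) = (z - 4)*(z - 3)*(z^2 + z - 12) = (z - 4)*(z - 3)*(z + 4)*(z - 3)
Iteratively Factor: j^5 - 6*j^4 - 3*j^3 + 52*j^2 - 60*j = (j - 5)*(j^4 - j^3 - 8*j^2 + 12*j) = (j - 5)*(j + 3)*(j^3 - 4*j^2 + 4*j) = (j - 5)*(j - 2)*(j + 3)*(j^2 - 2*j) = j*(j - 5)*(j - 2)*(j + 3)*(j - 2)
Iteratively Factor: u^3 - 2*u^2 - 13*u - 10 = (u + 2)*(u^2 - 4*u - 5) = (u - 5)*(u + 2)*(u + 1)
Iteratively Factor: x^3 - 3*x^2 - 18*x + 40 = (x + 4)*(x^2 - 7*x + 10) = (x - 5)*(x + 4)*(x - 2)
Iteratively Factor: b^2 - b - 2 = (b - 2)*(b + 1)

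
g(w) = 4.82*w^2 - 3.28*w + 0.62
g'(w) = 9.64*w - 3.28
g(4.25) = 73.74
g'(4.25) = 37.69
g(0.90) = 1.57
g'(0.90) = 5.40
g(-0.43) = 2.92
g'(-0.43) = -7.43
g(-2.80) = 47.59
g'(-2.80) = -30.27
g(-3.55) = 73.01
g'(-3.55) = -37.50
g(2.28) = 18.20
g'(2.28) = 18.70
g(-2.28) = 33.15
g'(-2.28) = -25.26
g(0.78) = 0.99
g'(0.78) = 4.24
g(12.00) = 655.34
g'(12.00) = 112.40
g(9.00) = 361.52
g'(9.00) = 83.48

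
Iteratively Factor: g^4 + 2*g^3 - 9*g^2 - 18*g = (g + 2)*(g^3 - 9*g) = g*(g + 2)*(g^2 - 9) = g*(g - 3)*(g + 2)*(g + 3)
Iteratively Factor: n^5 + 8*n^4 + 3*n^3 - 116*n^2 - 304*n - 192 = (n + 3)*(n^4 + 5*n^3 - 12*n^2 - 80*n - 64) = (n - 4)*(n + 3)*(n^3 + 9*n^2 + 24*n + 16) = (n - 4)*(n + 3)*(n + 4)*(n^2 + 5*n + 4) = (n - 4)*(n + 1)*(n + 3)*(n + 4)*(n + 4)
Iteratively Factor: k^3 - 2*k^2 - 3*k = (k - 3)*(k^2 + k) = (k - 3)*(k + 1)*(k)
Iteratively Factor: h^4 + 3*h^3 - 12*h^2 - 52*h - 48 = (h + 2)*(h^3 + h^2 - 14*h - 24) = (h + 2)*(h + 3)*(h^2 - 2*h - 8) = (h - 4)*(h + 2)*(h + 3)*(h + 2)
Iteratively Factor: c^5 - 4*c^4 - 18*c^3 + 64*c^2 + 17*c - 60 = (c - 3)*(c^4 - c^3 - 21*c^2 + c + 20) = (c - 3)*(c - 1)*(c^3 - 21*c - 20) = (c - 3)*(c - 1)*(c + 1)*(c^2 - c - 20) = (c - 3)*(c - 1)*(c + 1)*(c + 4)*(c - 5)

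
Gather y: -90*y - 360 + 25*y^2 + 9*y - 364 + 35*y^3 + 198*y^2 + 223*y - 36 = 35*y^3 + 223*y^2 + 142*y - 760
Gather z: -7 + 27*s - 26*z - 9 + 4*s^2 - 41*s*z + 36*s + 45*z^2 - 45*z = 4*s^2 + 63*s + 45*z^2 + z*(-41*s - 71) - 16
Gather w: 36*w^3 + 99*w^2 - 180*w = 36*w^3 + 99*w^2 - 180*w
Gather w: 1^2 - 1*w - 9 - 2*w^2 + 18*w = -2*w^2 + 17*w - 8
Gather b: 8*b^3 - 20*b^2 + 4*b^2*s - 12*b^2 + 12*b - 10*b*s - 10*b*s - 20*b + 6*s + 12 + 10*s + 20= 8*b^3 + b^2*(4*s - 32) + b*(-20*s - 8) + 16*s + 32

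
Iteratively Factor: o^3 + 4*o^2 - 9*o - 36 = (o + 3)*(o^2 + o - 12) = (o - 3)*(o + 3)*(o + 4)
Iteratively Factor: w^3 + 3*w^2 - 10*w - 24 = (w + 2)*(w^2 + w - 12) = (w + 2)*(w + 4)*(w - 3)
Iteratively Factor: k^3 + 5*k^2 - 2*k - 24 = (k + 4)*(k^2 + k - 6) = (k - 2)*(k + 4)*(k + 3)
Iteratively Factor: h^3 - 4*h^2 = (h)*(h^2 - 4*h) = h*(h - 4)*(h)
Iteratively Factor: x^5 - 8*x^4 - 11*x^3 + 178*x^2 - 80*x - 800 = (x + 4)*(x^4 - 12*x^3 + 37*x^2 + 30*x - 200) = (x - 5)*(x + 4)*(x^3 - 7*x^2 + 2*x + 40) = (x - 5)*(x + 2)*(x + 4)*(x^2 - 9*x + 20) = (x - 5)^2*(x + 2)*(x + 4)*(x - 4)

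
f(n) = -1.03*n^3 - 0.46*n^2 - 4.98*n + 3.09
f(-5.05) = 149.16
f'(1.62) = -14.58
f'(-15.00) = -686.43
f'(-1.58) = -11.24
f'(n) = -3.09*n^2 - 0.92*n - 4.98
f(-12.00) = 1776.45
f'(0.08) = -5.07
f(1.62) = -10.56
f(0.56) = -0.02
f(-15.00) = 3450.54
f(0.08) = 2.69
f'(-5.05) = -79.14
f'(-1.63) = -11.69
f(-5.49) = 187.00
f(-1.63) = 14.45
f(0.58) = -0.15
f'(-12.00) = -438.90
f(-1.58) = 13.87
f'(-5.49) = -93.06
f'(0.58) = -6.55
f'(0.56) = -6.46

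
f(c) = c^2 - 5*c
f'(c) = 2*c - 5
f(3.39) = -5.46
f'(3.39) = 1.78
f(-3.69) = 32.07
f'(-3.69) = -12.38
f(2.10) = -6.09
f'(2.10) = -0.80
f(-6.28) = 70.84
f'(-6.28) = -17.56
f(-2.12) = 15.09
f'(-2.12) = -9.24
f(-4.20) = 38.64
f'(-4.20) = -13.40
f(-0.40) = 2.16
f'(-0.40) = -5.80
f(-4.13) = 37.71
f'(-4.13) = -13.26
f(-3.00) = 24.00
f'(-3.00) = -11.00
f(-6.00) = 66.00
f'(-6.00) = -17.00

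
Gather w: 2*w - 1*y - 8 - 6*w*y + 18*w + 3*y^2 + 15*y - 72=w*(20 - 6*y) + 3*y^2 + 14*y - 80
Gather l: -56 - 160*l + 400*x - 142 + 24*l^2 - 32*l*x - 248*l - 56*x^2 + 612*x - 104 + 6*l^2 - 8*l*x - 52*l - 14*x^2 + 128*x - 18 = 30*l^2 + l*(-40*x - 460) - 70*x^2 + 1140*x - 320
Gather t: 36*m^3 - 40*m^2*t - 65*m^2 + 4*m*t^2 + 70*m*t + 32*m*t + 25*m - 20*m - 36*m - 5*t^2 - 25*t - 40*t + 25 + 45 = 36*m^3 - 65*m^2 - 31*m + t^2*(4*m - 5) + t*(-40*m^2 + 102*m - 65) + 70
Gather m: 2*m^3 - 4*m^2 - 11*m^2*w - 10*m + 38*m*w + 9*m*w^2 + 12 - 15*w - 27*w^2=2*m^3 + m^2*(-11*w - 4) + m*(9*w^2 + 38*w - 10) - 27*w^2 - 15*w + 12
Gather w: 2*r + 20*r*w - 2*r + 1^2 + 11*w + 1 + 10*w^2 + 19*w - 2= 10*w^2 + w*(20*r + 30)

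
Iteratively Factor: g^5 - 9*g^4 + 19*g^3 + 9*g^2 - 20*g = (g - 4)*(g^4 - 5*g^3 - g^2 + 5*g) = (g - 5)*(g - 4)*(g^3 - g) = (g - 5)*(g - 4)*(g - 1)*(g^2 + g) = (g - 5)*(g - 4)*(g - 1)*(g + 1)*(g)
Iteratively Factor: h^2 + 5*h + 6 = (h + 3)*(h + 2)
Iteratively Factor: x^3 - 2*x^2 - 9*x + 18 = (x - 3)*(x^2 + x - 6) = (x - 3)*(x - 2)*(x + 3)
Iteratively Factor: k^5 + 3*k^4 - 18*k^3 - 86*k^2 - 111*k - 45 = (k + 1)*(k^4 + 2*k^3 - 20*k^2 - 66*k - 45) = (k - 5)*(k + 1)*(k^3 + 7*k^2 + 15*k + 9) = (k - 5)*(k + 1)*(k + 3)*(k^2 + 4*k + 3) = (k - 5)*(k + 1)*(k + 3)^2*(k + 1)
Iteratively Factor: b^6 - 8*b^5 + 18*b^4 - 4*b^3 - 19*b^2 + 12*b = (b - 3)*(b^5 - 5*b^4 + 3*b^3 + 5*b^2 - 4*b) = (b - 3)*(b - 1)*(b^4 - 4*b^3 - b^2 + 4*b) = b*(b - 3)*(b - 1)*(b^3 - 4*b^2 - b + 4) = b*(b - 3)*(b - 1)^2*(b^2 - 3*b - 4) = b*(b - 4)*(b - 3)*(b - 1)^2*(b + 1)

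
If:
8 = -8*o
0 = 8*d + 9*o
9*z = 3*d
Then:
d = 9/8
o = -1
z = 3/8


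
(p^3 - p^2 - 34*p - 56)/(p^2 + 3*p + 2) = (p^2 - 3*p - 28)/(p + 1)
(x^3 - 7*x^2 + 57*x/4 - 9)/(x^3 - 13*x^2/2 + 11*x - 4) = (4*x^2 - 12*x + 9)/(2*(2*x^2 - 5*x + 2))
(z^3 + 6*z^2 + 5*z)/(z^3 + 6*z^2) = (z^2 + 6*z + 5)/(z*(z + 6))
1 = 1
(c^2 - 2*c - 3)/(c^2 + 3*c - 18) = (c + 1)/(c + 6)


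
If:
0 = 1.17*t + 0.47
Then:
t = -0.40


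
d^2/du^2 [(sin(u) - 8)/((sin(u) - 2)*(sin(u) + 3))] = (-sin(u)^5 + 33*sin(u)^4 - 10*sin(u)^3 + 146*sin(u)^2 - 100)/((sin(u) - 2)^3*(sin(u) + 3)^3)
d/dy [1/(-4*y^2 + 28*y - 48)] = (2*y - 7)/(4*(y^2 - 7*y + 12)^2)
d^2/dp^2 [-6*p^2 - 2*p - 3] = -12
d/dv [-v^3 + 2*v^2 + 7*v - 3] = -3*v^2 + 4*v + 7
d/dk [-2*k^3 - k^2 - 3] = 2*k*(-3*k - 1)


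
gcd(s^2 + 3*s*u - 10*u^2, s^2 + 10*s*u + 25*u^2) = s + 5*u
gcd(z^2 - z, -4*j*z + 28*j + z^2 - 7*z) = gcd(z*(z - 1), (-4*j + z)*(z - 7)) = 1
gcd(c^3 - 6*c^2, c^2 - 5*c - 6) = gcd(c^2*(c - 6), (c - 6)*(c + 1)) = c - 6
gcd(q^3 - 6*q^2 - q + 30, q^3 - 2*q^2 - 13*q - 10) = q^2 - 3*q - 10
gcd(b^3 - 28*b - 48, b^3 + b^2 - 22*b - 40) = b^2 + 6*b + 8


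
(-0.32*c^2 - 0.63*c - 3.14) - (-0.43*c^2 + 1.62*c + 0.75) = 0.11*c^2 - 2.25*c - 3.89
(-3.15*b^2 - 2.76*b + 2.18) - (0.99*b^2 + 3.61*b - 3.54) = -4.14*b^2 - 6.37*b + 5.72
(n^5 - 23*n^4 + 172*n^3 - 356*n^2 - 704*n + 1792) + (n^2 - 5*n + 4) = n^5 - 23*n^4 + 172*n^3 - 355*n^2 - 709*n + 1796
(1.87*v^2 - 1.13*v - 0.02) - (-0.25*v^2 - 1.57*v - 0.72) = 2.12*v^2 + 0.44*v + 0.7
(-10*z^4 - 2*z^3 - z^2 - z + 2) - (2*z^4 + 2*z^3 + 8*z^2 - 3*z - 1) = -12*z^4 - 4*z^3 - 9*z^2 + 2*z + 3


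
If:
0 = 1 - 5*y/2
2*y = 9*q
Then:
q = 4/45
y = 2/5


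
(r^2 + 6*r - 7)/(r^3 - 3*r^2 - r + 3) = (r + 7)/(r^2 - 2*r - 3)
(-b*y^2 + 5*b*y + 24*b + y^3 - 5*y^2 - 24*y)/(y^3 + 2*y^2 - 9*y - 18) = (-b*y + 8*b + y^2 - 8*y)/(y^2 - y - 6)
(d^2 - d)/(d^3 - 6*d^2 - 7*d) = (1 - d)/(-d^2 + 6*d + 7)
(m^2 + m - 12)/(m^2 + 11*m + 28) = (m - 3)/(m + 7)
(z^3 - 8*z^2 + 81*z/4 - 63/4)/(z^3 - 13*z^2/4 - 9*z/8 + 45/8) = 2*(2*z - 7)/(4*z + 5)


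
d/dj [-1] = 0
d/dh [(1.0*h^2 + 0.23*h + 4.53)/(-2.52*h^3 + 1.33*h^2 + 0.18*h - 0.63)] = (2.52*h^4 + 1.1592*h^3 + 34.1209*h^2 - 13.3098*h - 0.9603)/(6.3504*h^6 - 6.7032*h^5 + 0.8617*h^4 + 3.654*h^3 - 1.6434*h^2 - 0.2268*h + 0.3969)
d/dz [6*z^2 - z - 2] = 12*z - 1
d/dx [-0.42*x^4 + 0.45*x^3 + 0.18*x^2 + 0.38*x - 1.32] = -1.68*x^3 + 1.35*x^2 + 0.36*x + 0.38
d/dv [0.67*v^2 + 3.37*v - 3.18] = 1.34*v + 3.37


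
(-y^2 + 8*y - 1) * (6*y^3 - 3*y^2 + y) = -6*y^5 + 51*y^4 - 31*y^3 + 11*y^2 - y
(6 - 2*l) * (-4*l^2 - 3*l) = 8*l^3 - 18*l^2 - 18*l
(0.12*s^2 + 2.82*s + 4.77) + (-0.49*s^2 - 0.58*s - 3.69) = -0.37*s^2 + 2.24*s + 1.08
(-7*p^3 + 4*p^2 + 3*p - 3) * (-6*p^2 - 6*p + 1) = 42*p^5 + 18*p^4 - 49*p^3 + 4*p^2 + 21*p - 3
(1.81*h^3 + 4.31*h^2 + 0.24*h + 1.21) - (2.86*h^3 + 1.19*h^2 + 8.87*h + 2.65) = -1.05*h^3 + 3.12*h^2 - 8.63*h - 1.44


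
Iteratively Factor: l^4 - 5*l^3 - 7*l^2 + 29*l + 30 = (l - 5)*(l^3 - 7*l - 6) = (l - 5)*(l - 3)*(l^2 + 3*l + 2) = (l - 5)*(l - 3)*(l + 1)*(l + 2)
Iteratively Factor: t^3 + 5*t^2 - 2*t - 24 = (t + 3)*(t^2 + 2*t - 8) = (t - 2)*(t + 3)*(t + 4)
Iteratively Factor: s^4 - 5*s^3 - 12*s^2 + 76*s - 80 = (s - 5)*(s^3 - 12*s + 16) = (s - 5)*(s - 2)*(s^2 + 2*s - 8) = (s - 5)*(s - 2)*(s + 4)*(s - 2)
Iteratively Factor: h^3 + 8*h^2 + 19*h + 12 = (h + 4)*(h^2 + 4*h + 3) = (h + 1)*(h + 4)*(h + 3)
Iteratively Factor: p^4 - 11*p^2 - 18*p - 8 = (p - 4)*(p^3 + 4*p^2 + 5*p + 2) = (p - 4)*(p + 1)*(p^2 + 3*p + 2) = (p - 4)*(p + 1)^2*(p + 2)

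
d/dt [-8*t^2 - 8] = -16*t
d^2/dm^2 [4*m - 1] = 0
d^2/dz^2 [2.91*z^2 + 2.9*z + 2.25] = 5.82000000000000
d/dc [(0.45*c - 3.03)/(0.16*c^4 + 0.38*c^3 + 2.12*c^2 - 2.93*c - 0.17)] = (-0.216*c^4 + 1.5972*c^3 + 2.5002*c^2 + 12.8472*c - 8.9544)/(0.0256*c^8 + 0.1216*c^7 + 0.8228*c^6 + 0.6736*c^5 + 2.2132*c^4 - 12.5524*c^3 + 7.8641*c^2 + 0.9962*c + 0.0289)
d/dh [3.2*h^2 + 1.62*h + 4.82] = 6.4*h + 1.62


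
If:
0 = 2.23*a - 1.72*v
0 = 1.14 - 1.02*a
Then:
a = 1.12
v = 1.45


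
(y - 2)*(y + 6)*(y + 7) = y^3 + 11*y^2 + 16*y - 84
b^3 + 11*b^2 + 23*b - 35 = (b - 1)*(b + 5)*(b + 7)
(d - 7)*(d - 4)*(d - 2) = d^3 - 13*d^2 + 50*d - 56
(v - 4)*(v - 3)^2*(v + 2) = v^4 - 8*v^3 + 13*v^2 + 30*v - 72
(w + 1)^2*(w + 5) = w^3 + 7*w^2 + 11*w + 5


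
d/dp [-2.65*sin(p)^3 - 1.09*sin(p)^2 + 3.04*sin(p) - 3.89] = (-7.95*sin(p)^2 - 2.18*sin(p) + 3.04)*cos(p)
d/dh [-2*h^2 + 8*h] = 8 - 4*h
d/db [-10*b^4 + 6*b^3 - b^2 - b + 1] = -40*b^3 + 18*b^2 - 2*b - 1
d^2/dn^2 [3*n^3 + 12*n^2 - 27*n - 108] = 18*n + 24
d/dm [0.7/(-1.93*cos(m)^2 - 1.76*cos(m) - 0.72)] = -(2.702*cos(m) + 1.232)*sin(m)/(1.93*cos(m)^2 + 1.76*cos(m) + 0.72)^2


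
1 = 1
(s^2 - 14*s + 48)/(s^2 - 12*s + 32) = (s - 6)/(s - 4)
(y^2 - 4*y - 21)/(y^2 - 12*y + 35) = (y + 3)/(y - 5)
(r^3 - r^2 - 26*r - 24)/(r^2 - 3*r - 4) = (r^2 - 2*r - 24)/(r - 4)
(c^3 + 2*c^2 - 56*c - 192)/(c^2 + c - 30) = (c^2 - 4*c - 32)/(c - 5)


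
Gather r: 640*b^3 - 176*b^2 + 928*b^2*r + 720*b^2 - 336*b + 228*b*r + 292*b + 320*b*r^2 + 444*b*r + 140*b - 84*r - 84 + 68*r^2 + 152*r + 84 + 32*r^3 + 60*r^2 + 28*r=640*b^3 + 544*b^2 + 96*b + 32*r^3 + r^2*(320*b + 128) + r*(928*b^2 + 672*b + 96)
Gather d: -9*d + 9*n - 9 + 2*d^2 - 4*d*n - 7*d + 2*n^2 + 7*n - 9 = 2*d^2 + d*(-4*n - 16) + 2*n^2 + 16*n - 18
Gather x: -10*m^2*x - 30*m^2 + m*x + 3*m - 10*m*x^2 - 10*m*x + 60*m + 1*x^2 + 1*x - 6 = -30*m^2 + 63*m + x^2*(1 - 10*m) + x*(-10*m^2 - 9*m + 1) - 6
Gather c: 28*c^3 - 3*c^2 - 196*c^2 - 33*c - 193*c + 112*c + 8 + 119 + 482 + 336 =28*c^3 - 199*c^2 - 114*c + 945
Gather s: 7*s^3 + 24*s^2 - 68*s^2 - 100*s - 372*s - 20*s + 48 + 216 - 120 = 7*s^3 - 44*s^2 - 492*s + 144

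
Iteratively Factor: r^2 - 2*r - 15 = (r + 3)*(r - 5)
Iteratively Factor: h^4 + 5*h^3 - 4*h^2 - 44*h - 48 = (h + 2)*(h^3 + 3*h^2 - 10*h - 24) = (h + 2)*(h + 4)*(h^2 - h - 6) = (h - 3)*(h + 2)*(h + 4)*(h + 2)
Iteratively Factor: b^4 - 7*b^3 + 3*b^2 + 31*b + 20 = (b - 4)*(b^3 - 3*b^2 - 9*b - 5) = (b - 4)*(b + 1)*(b^2 - 4*b - 5) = (b - 4)*(b + 1)^2*(b - 5)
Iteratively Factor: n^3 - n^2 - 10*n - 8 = (n + 2)*(n^2 - 3*n - 4) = (n + 1)*(n + 2)*(n - 4)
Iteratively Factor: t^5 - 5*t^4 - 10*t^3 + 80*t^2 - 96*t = (t + 4)*(t^4 - 9*t^3 + 26*t^2 - 24*t) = (t - 3)*(t + 4)*(t^3 - 6*t^2 + 8*t) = (t - 3)*(t - 2)*(t + 4)*(t^2 - 4*t) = t*(t - 3)*(t - 2)*(t + 4)*(t - 4)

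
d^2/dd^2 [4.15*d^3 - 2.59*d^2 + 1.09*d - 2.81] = 24.9*d - 5.18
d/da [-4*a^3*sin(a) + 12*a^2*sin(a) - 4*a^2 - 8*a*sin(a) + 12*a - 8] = -4*a^3*cos(a) + 12*sqrt(2)*a^2*cos(a + pi/4) + 24*a*sin(a) - 8*a*cos(a) - 8*a - 8*sin(a) + 12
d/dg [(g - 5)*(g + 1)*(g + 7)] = 3*g^2 + 6*g - 33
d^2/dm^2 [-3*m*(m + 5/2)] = -6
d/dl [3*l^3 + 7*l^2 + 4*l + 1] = 9*l^2 + 14*l + 4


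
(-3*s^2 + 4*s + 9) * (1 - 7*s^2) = 21*s^4 - 28*s^3 - 66*s^2 + 4*s + 9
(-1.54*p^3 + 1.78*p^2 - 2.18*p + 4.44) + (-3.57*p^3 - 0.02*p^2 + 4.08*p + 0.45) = -5.11*p^3 + 1.76*p^2 + 1.9*p + 4.89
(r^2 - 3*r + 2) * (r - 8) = r^3 - 11*r^2 + 26*r - 16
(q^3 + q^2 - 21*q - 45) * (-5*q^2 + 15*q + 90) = -5*q^5 + 10*q^4 + 210*q^3 - 2565*q - 4050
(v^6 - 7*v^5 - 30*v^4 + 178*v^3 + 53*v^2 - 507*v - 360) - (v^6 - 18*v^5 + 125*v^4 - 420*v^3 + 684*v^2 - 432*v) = 11*v^5 - 155*v^4 + 598*v^3 - 631*v^2 - 75*v - 360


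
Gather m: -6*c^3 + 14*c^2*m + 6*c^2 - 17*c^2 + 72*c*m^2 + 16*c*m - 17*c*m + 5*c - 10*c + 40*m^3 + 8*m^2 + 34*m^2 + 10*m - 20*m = -6*c^3 - 11*c^2 - 5*c + 40*m^3 + m^2*(72*c + 42) + m*(14*c^2 - c - 10)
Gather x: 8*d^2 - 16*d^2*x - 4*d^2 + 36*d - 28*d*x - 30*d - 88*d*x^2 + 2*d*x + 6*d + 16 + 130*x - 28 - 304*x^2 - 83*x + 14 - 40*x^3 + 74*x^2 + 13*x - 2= 4*d^2 + 12*d - 40*x^3 + x^2*(-88*d - 230) + x*(-16*d^2 - 26*d + 60)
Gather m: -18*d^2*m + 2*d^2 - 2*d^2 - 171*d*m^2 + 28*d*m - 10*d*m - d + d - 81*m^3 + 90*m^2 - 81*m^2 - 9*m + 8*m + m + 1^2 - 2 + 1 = -81*m^3 + m^2*(9 - 171*d) + m*(-18*d^2 + 18*d)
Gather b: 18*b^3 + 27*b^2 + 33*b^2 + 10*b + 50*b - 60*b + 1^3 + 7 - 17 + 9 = 18*b^3 + 60*b^2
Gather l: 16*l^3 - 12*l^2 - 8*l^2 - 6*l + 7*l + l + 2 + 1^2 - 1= 16*l^3 - 20*l^2 + 2*l + 2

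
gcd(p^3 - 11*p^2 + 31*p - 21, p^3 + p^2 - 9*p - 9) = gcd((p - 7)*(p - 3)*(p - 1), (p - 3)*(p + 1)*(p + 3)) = p - 3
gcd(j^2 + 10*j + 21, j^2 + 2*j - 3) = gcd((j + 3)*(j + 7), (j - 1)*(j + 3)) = j + 3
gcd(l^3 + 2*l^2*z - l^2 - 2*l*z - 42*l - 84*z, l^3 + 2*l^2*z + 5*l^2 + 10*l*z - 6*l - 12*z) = l^2 + 2*l*z + 6*l + 12*z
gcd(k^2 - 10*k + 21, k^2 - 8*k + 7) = k - 7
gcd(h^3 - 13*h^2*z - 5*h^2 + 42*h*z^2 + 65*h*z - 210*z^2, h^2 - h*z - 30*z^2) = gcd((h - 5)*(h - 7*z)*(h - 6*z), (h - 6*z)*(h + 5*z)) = -h + 6*z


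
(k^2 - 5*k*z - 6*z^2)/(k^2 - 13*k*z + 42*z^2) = (-k - z)/(-k + 7*z)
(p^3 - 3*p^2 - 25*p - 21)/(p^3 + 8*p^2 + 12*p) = (p^3 - 3*p^2 - 25*p - 21)/(p*(p^2 + 8*p + 12))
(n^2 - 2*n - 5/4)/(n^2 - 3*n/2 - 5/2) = (n + 1/2)/(n + 1)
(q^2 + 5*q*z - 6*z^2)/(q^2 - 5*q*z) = (q^2 + 5*q*z - 6*z^2)/(q*(q - 5*z))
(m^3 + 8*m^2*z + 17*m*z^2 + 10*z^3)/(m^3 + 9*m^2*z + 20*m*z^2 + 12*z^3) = (m + 5*z)/(m + 6*z)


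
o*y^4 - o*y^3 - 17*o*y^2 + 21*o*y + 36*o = (y - 3)^2*(y + 4)*(o*y + o)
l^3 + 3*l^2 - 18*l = l*(l - 3)*(l + 6)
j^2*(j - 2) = j^3 - 2*j^2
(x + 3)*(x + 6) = x^2 + 9*x + 18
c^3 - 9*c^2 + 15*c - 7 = (c - 7)*(c - 1)^2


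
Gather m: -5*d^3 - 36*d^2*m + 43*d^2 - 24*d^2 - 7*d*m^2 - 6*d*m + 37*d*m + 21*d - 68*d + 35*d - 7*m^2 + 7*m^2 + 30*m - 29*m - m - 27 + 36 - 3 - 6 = -5*d^3 + 19*d^2 - 7*d*m^2 - 12*d + m*(-36*d^2 + 31*d)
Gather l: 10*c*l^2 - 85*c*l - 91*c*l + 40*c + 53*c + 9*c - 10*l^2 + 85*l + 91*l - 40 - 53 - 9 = 102*c + l^2*(10*c - 10) + l*(176 - 176*c) - 102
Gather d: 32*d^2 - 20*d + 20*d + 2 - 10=32*d^2 - 8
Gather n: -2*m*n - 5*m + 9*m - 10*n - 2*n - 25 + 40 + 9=4*m + n*(-2*m - 12) + 24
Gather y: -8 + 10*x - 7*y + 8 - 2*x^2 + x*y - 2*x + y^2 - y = -2*x^2 + 8*x + y^2 + y*(x - 8)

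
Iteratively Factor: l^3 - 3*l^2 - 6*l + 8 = (l - 1)*(l^2 - 2*l - 8) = (l - 4)*(l - 1)*(l + 2)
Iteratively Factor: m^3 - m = (m - 1)*(m^2 + m) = m*(m - 1)*(m + 1)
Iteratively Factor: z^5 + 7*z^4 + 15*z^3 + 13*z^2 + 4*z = (z + 1)*(z^4 + 6*z^3 + 9*z^2 + 4*z) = (z + 1)^2*(z^3 + 5*z^2 + 4*z) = (z + 1)^3*(z^2 + 4*z) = z*(z + 1)^3*(z + 4)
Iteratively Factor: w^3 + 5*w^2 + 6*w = (w + 3)*(w^2 + 2*w) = (w + 2)*(w + 3)*(w)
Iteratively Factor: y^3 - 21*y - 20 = (y - 5)*(y^2 + 5*y + 4) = (y - 5)*(y + 1)*(y + 4)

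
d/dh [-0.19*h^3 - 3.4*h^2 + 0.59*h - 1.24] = -0.57*h^2 - 6.8*h + 0.59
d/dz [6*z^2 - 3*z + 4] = 12*z - 3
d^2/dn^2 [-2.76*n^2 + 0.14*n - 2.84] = -5.52000000000000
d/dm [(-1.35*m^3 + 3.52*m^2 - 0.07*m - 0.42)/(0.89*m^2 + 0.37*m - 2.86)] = (-1.2015*m^4 - 0.999*m^3 + 12.9477*m^2 - 19.3868*m + 0.3556)/(0.7921*m^4 + 0.6586*m^3 - 4.9539*m^2 - 2.1164*m + 8.1796)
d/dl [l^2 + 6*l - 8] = 2*l + 6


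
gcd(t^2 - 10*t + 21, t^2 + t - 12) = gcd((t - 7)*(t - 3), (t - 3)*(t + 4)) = t - 3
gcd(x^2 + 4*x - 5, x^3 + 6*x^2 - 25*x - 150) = x + 5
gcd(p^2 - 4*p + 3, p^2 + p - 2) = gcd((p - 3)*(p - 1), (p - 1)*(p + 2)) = p - 1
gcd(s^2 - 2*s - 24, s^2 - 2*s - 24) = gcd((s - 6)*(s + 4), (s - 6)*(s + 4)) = s^2 - 2*s - 24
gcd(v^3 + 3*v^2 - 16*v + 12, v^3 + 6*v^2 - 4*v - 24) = v^2 + 4*v - 12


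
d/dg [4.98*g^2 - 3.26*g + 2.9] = 9.96*g - 3.26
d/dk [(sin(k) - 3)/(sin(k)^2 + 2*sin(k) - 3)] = (6*sin(k) + cos(k)^2 + 2)*cos(k)/(sin(k)^2 + 2*sin(k) - 3)^2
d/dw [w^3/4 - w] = 3*w^2/4 - 1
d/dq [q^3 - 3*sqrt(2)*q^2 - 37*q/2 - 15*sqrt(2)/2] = 3*q^2 - 6*sqrt(2)*q - 37/2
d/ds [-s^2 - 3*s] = -2*s - 3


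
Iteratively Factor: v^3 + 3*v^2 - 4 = (v - 1)*(v^2 + 4*v + 4) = (v - 1)*(v + 2)*(v + 2)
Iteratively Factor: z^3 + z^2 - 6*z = (z)*(z^2 + z - 6) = z*(z - 2)*(z + 3)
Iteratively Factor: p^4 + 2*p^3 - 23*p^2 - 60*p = (p + 3)*(p^3 - p^2 - 20*p) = (p - 5)*(p + 3)*(p^2 + 4*p) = p*(p - 5)*(p + 3)*(p + 4)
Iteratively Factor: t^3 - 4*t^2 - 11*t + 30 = (t + 3)*(t^2 - 7*t + 10) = (t - 2)*(t + 3)*(t - 5)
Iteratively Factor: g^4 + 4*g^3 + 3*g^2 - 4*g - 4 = (g + 1)*(g^3 + 3*g^2 - 4) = (g + 1)*(g + 2)*(g^2 + g - 2) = (g - 1)*(g + 1)*(g + 2)*(g + 2)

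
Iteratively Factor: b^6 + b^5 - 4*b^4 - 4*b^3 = (b - 2)*(b^5 + 3*b^4 + 2*b^3) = b*(b - 2)*(b^4 + 3*b^3 + 2*b^2) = b*(b - 2)*(b + 2)*(b^3 + b^2) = b*(b - 2)*(b + 1)*(b + 2)*(b^2) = b^2*(b - 2)*(b + 1)*(b + 2)*(b)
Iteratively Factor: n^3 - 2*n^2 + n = (n - 1)*(n^2 - n) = (n - 1)^2*(n)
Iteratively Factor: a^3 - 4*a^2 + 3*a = (a - 3)*(a^2 - a) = (a - 3)*(a - 1)*(a)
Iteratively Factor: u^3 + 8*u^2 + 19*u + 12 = (u + 4)*(u^2 + 4*u + 3) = (u + 3)*(u + 4)*(u + 1)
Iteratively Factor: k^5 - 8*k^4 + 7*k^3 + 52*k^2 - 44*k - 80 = (k - 2)*(k^4 - 6*k^3 - 5*k^2 + 42*k + 40) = (k - 4)*(k - 2)*(k^3 - 2*k^2 - 13*k - 10) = (k - 4)*(k - 2)*(k + 2)*(k^2 - 4*k - 5) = (k - 5)*(k - 4)*(k - 2)*(k + 2)*(k + 1)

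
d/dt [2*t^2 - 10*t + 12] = 4*t - 10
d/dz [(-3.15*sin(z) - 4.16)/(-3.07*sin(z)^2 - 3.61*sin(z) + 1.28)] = (-25.5424*sin(z) + 4.83525*cos(2*z) - 23.88485)*cos(z)/(3.07*sin(z)^2 + 3.61*sin(z) - 1.28)^2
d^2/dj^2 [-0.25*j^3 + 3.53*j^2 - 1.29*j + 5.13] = 7.06 - 1.5*j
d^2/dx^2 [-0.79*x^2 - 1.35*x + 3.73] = -1.58000000000000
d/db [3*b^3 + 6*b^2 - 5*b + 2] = 9*b^2 + 12*b - 5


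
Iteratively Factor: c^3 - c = (c + 1)*(c^2 - c) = c*(c + 1)*(c - 1)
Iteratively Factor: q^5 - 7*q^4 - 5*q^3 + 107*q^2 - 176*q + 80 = (q - 5)*(q^4 - 2*q^3 - 15*q^2 + 32*q - 16) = (q - 5)*(q + 4)*(q^3 - 6*q^2 + 9*q - 4) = (q - 5)*(q - 4)*(q + 4)*(q^2 - 2*q + 1) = (q - 5)*(q - 4)*(q - 1)*(q + 4)*(q - 1)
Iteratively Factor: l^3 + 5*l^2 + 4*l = (l)*(l^2 + 5*l + 4) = l*(l + 1)*(l + 4)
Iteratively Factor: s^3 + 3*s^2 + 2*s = (s)*(s^2 + 3*s + 2) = s*(s + 2)*(s + 1)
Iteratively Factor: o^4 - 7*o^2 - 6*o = (o + 2)*(o^3 - 2*o^2 - 3*o) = (o - 3)*(o + 2)*(o^2 + o) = o*(o - 3)*(o + 2)*(o + 1)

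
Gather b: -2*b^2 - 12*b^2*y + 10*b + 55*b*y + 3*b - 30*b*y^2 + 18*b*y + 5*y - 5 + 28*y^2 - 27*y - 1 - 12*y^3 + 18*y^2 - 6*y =b^2*(-12*y - 2) + b*(-30*y^2 + 73*y + 13) - 12*y^3 + 46*y^2 - 28*y - 6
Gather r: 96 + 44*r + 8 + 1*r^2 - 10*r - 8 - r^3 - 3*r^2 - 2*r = -r^3 - 2*r^2 + 32*r + 96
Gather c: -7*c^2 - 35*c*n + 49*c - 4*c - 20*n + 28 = -7*c^2 + c*(45 - 35*n) - 20*n + 28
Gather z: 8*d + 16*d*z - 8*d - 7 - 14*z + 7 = z*(16*d - 14)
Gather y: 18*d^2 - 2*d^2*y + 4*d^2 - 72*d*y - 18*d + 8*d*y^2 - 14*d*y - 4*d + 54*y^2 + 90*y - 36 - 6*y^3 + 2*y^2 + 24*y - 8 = 22*d^2 - 22*d - 6*y^3 + y^2*(8*d + 56) + y*(-2*d^2 - 86*d + 114) - 44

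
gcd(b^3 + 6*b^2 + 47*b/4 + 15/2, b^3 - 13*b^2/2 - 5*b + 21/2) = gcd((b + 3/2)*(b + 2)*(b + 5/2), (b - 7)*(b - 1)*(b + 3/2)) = b + 3/2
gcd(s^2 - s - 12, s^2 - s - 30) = 1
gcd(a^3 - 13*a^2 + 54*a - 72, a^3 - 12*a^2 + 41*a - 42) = a - 3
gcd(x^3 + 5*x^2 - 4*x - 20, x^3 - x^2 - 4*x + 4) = x^2 - 4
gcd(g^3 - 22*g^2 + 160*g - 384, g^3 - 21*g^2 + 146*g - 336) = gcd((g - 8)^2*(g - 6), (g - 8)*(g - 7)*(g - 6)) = g^2 - 14*g + 48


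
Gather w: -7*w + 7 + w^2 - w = w^2 - 8*w + 7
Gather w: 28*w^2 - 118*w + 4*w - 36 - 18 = 28*w^2 - 114*w - 54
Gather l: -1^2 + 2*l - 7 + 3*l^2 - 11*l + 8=3*l^2 - 9*l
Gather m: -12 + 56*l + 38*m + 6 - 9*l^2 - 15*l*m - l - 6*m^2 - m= -9*l^2 + 55*l - 6*m^2 + m*(37 - 15*l) - 6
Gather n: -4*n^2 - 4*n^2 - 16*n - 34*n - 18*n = -8*n^2 - 68*n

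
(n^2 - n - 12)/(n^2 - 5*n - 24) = (n - 4)/(n - 8)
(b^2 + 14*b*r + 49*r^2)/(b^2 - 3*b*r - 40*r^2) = (-b^2 - 14*b*r - 49*r^2)/(-b^2 + 3*b*r + 40*r^2)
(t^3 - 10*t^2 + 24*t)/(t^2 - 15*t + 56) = t*(t^2 - 10*t + 24)/(t^2 - 15*t + 56)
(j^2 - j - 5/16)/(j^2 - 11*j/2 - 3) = (-16*j^2 + 16*j + 5)/(8*(-2*j^2 + 11*j + 6))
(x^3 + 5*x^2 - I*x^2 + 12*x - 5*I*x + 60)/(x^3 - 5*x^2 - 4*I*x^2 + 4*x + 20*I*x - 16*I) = (x^2 + x*(5 + 3*I) + 15*I)/(x^2 - 5*x + 4)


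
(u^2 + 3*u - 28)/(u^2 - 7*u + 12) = (u + 7)/(u - 3)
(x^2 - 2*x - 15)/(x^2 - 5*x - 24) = (x - 5)/(x - 8)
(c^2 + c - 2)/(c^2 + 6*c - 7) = (c + 2)/(c + 7)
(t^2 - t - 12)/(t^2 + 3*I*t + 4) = (t^2 - t - 12)/(t^2 + 3*I*t + 4)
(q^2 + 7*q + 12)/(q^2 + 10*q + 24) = (q + 3)/(q + 6)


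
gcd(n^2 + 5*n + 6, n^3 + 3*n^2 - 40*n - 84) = n + 2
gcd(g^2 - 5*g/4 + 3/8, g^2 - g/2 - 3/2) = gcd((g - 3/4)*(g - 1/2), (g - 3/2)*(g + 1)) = 1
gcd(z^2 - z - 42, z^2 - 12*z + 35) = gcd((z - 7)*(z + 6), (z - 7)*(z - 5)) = z - 7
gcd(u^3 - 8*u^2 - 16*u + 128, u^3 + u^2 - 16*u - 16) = u^2 - 16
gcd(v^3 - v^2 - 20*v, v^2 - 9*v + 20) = v - 5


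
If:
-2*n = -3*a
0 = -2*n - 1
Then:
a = -1/3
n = -1/2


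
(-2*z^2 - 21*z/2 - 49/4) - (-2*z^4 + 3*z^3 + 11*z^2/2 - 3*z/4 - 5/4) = 2*z^4 - 3*z^3 - 15*z^2/2 - 39*z/4 - 11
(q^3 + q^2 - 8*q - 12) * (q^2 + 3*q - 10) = q^5 + 4*q^4 - 15*q^3 - 46*q^2 + 44*q + 120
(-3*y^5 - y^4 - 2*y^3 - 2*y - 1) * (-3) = 9*y^5 + 3*y^4 + 6*y^3 + 6*y + 3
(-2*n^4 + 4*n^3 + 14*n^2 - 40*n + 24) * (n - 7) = -2*n^5 + 18*n^4 - 14*n^3 - 138*n^2 + 304*n - 168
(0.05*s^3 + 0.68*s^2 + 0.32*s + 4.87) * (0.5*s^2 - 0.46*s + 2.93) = 0.025*s^5 + 0.317*s^4 - 0.00630000000000003*s^3 + 4.2802*s^2 - 1.3026*s + 14.2691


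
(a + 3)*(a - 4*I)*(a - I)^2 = a^4 + 3*a^3 - 6*I*a^3 - 9*a^2 - 18*I*a^2 - 27*a + 4*I*a + 12*I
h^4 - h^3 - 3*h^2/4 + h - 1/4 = (h - 1)*(h - 1/2)^2*(h + 1)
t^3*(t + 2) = t^4 + 2*t^3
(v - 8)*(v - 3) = v^2 - 11*v + 24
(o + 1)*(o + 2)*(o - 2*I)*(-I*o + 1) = -I*o^4 - o^3 - 3*I*o^3 - 3*o^2 - 4*I*o^2 - 2*o - 6*I*o - 4*I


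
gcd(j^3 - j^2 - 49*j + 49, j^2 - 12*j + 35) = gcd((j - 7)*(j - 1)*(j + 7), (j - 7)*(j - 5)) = j - 7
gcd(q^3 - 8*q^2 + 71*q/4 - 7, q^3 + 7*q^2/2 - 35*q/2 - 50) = q - 4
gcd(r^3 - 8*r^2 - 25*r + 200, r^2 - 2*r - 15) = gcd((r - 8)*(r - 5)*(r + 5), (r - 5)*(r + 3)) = r - 5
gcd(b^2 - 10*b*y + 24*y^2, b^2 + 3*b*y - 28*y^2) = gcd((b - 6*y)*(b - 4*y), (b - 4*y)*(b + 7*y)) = -b + 4*y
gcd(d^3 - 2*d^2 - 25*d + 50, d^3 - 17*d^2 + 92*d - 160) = d - 5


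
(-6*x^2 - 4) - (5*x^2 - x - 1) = -11*x^2 + x - 3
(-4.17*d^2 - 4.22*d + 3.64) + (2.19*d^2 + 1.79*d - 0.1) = -1.98*d^2 - 2.43*d + 3.54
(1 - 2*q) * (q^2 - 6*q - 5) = -2*q^3 + 13*q^2 + 4*q - 5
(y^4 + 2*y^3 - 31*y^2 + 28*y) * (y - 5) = y^5 - 3*y^4 - 41*y^3 + 183*y^2 - 140*y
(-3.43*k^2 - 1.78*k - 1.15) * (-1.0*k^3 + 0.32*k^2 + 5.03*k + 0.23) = 3.43*k^5 + 0.6824*k^4 - 16.6725*k^3 - 10.1103*k^2 - 6.1939*k - 0.2645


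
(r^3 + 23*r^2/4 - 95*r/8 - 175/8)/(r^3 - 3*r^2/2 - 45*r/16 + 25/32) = 4*(r + 7)/(4*r - 1)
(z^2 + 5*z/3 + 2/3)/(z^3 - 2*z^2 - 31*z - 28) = (z + 2/3)/(z^2 - 3*z - 28)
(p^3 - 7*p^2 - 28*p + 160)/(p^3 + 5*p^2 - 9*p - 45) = (p^2 - 12*p + 32)/(p^2 - 9)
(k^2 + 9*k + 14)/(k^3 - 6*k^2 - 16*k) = (k + 7)/(k*(k - 8))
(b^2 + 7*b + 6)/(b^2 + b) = (b + 6)/b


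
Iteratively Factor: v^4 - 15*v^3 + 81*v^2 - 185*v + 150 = (v - 5)*(v^3 - 10*v^2 + 31*v - 30) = (v - 5)*(v - 3)*(v^2 - 7*v + 10) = (v - 5)*(v - 3)*(v - 2)*(v - 5)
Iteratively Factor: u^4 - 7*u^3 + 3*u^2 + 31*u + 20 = (u - 5)*(u^3 - 2*u^2 - 7*u - 4) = (u - 5)*(u - 4)*(u^2 + 2*u + 1) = (u - 5)*(u - 4)*(u + 1)*(u + 1)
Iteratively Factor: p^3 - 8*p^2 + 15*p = (p - 3)*(p^2 - 5*p) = p*(p - 3)*(p - 5)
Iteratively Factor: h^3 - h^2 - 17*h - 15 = (h + 1)*(h^2 - 2*h - 15) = (h + 1)*(h + 3)*(h - 5)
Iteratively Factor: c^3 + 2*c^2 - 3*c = (c - 1)*(c^2 + 3*c) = (c - 1)*(c + 3)*(c)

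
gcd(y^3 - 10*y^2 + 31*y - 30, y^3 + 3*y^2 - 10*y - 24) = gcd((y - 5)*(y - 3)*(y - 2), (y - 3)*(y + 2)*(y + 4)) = y - 3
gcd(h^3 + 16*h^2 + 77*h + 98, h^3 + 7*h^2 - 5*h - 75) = 1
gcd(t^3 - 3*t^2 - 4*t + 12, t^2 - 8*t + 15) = t - 3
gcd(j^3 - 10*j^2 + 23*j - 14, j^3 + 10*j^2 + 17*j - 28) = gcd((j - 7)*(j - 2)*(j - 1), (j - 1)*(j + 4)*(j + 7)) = j - 1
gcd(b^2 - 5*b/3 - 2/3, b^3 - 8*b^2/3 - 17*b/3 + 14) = b - 2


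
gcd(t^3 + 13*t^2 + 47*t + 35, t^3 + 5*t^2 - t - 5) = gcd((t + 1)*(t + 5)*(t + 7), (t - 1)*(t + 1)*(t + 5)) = t^2 + 6*t + 5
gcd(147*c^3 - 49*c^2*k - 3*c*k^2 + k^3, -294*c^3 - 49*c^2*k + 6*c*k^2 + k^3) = 49*c^2 - k^2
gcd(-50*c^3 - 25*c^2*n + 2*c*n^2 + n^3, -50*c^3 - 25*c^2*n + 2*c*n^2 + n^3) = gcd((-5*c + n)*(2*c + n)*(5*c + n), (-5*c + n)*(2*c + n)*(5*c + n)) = 50*c^3 + 25*c^2*n - 2*c*n^2 - n^3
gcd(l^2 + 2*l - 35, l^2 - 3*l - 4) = 1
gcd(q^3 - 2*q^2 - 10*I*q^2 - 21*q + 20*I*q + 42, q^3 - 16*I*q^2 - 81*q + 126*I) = q^2 - 10*I*q - 21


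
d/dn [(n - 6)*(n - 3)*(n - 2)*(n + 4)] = 4*n^3 - 21*n^2 - 16*n + 108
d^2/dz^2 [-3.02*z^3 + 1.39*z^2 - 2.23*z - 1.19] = 2.78 - 18.12*z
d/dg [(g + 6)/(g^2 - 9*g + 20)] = (g^2 - 9*g - (g + 6)*(2*g - 9) + 20)/(g^2 - 9*g + 20)^2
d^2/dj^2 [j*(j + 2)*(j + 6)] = 6*j + 16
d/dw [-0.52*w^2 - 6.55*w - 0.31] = -1.04*w - 6.55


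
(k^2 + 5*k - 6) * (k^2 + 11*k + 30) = k^4 + 16*k^3 + 79*k^2 + 84*k - 180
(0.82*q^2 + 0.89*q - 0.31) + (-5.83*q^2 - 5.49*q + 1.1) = -5.01*q^2 - 4.6*q + 0.79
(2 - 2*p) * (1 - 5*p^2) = 10*p^3 - 10*p^2 - 2*p + 2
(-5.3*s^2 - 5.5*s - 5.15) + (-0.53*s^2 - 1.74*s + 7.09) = -5.83*s^2 - 7.24*s + 1.94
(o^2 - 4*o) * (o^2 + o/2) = o^4 - 7*o^3/2 - 2*o^2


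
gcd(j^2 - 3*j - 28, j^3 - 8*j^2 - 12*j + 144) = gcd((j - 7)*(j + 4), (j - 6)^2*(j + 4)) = j + 4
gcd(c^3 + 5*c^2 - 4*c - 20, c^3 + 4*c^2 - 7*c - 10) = c^2 + 3*c - 10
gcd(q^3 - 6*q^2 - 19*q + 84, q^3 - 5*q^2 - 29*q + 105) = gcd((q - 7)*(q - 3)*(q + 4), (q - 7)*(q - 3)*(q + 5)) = q^2 - 10*q + 21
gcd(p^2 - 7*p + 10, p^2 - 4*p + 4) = p - 2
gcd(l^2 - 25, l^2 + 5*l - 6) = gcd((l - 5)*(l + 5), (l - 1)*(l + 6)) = 1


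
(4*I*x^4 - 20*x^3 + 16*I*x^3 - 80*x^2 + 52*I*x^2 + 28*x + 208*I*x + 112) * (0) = 0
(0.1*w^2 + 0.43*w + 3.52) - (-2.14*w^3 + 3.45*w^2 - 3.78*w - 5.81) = 2.14*w^3 - 3.35*w^2 + 4.21*w + 9.33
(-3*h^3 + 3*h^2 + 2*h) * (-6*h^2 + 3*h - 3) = 18*h^5 - 27*h^4 + 6*h^3 - 3*h^2 - 6*h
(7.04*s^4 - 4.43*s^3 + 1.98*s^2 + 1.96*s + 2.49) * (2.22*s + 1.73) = 15.6288*s^5 + 2.3446*s^4 - 3.2683*s^3 + 7.7766*s^2 + 8.9186*s + 4.3077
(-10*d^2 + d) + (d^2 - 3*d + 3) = -9*d^2 - 2*d + 3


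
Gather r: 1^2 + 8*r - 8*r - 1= 0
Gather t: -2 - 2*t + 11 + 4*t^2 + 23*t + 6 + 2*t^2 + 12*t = 6*t^2 + 33*t + 15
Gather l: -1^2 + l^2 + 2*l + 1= l^2 + 2*l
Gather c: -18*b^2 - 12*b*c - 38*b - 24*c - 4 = -18*b^2 - 38*b + c*(-12*b - 24) - 4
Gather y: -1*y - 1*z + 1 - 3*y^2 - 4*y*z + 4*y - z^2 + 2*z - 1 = -3*y^2 + y*(3 - 4*z) - z^2 + z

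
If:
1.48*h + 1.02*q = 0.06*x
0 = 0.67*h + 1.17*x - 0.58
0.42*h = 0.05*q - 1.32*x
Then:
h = 2.50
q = -3.68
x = -0.93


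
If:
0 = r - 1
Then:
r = 1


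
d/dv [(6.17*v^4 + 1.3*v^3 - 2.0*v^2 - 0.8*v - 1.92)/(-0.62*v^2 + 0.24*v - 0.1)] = (-7.6508*v^5 + 3.6364*v^4 - 1.844*v^3 - 1.366*v^2 - 1.9808*v + 0.5408)/(0.3844*v^4 - 0.2976*v^3 + 0.1816*v^2 - 0.048*v + 0.01)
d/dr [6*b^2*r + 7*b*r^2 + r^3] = 6*b^2 + 14*b*r + 3*r^2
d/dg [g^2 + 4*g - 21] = 2*g + 4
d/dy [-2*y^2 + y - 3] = 1 - 4*y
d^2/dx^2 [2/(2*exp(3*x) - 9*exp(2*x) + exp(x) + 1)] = 2*((-18*exp(2*x) + 36*exp(x) - 1)*(2*exp(3*x) - 9*exp(2*x) + exp(x) + 1) + 2*(6*exp(2*x) - 18*exp(x) + 1)^2*exp(x))*exp(x)/(2*exp(3*x) - 9*exp(2*x) + exp(x) + 1)^3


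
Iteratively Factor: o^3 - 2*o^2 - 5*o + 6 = (o + 2)*(o^2 - 4*o + 3) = (o - 1)*(o + 2)*(o - 3)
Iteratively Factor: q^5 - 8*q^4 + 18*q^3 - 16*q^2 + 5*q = (q - 1)*(q^4 - 7*q^3 + 11*q^2 - 5*q) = (q - 1)^2*(q^3 - 6*q^2 + 5*q) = (q - 5)*(q - 1)^2*(q^2 - q) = (q - 5)*(q - 1)^3*(q)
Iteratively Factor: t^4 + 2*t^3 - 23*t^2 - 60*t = (t + 4)*(t^3 - 2*t^2 - 15*t) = (t + 3)*(t + 4)*(t^2 - 5*t) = (t - 5)*(t + 3)*(t + 4)*(t)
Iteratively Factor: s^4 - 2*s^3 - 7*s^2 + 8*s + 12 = (s + 1)*(s^3 - 3*s^2 - 4*s + 12) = (s - 2)*(s + 1)*(s^2 - s - 6) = (s - 2)*(s + 1)*(s + 2)*(s - 3)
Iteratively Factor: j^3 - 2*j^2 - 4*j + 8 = (j - 2)*(j^2 - 4) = (j - 2)^2*(j + 2)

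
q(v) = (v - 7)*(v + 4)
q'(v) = 2*v - 3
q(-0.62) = -25.76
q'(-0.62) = -4.24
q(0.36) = -28.95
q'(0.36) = -2.28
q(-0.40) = -26.64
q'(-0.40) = -3.80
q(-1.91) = -18.62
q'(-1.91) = -6.82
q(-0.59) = -25.88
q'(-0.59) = -4.18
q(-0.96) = -24.20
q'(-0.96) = -4.92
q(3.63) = -25.71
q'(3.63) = 4.26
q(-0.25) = -27.19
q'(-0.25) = -3.50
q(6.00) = -10.00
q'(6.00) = 9.00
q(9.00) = 26.00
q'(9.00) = 15.00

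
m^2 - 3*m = m*(m - 3)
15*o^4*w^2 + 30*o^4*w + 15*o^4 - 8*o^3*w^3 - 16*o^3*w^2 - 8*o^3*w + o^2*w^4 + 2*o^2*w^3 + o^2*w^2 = (-5*o + w)*(-3*o + w)*(o*w + o)^2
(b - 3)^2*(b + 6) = b^3 - 27*b + 54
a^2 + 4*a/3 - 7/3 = (a - 1)*(a + 7/3)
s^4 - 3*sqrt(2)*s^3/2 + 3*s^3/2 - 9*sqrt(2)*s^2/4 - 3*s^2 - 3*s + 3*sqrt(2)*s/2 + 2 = (s - 1/2)*(s + 2)*(s - 2*sqrt(2))*(s + sqrt(2)/2)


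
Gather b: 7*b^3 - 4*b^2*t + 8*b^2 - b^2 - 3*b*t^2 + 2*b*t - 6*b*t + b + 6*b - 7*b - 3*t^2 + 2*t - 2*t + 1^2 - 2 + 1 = 7*b^3 + b^2*(7 - 4*t) + b*(-3*t^2 - 4*t) - 3*t^2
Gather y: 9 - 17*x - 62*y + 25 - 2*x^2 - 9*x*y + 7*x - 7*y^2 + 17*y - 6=-2*x^2 - 10*x - 7*y^2 + y*(-9*x - 45) + 28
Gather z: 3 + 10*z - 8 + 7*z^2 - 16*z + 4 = 7*z^2 - 6*z - 1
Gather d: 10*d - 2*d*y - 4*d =d*(6 - 2*y)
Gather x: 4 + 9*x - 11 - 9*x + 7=0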